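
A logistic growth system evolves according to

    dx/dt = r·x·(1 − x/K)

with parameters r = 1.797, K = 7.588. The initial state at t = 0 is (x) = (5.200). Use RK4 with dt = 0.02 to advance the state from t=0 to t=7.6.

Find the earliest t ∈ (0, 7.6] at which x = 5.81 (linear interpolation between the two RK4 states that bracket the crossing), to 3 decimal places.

t=0.000: state=(5.200)
step 1 (dt=0.02): k1=(2.941), k2=(2.921), k3=(2.921), k4=(2.901); state += dt/6·(k1+2k2+2k3+k4)
t=0.020: state=(5.258)
t=0.040: state=(5.316)
t=0.060: state=(5.373)
t=0.220: state=(5.796)
next step: t=0.240: state=(5.844) — x has crossed 5.81
linear interpolation between t=0.220 (5.79560) and t=0.240 (5.84433) → t≈0.226

t = 0.226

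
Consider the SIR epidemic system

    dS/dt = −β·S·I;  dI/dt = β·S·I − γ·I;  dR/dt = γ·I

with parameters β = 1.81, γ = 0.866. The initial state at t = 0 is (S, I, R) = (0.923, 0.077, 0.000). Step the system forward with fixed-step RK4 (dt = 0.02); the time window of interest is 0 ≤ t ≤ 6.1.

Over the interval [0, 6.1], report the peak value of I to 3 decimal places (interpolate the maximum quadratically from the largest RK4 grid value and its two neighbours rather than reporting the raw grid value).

t=0.000: state=(0.923, 0.077, 0.000)
step 1 (dt=0.02): k1=(-0.129, 0.062, 0.067), k2=(-0.129, 0.062, 0.067), k3=(-0.129, 0.062, 0.067), k4=(-0.130, 0.063, 0.068); state += dt/6·(k1+2k2+2k3+k4)
t=0.020: state=(0.920, 0.078, 0.001)
t=0.040: state=(0.918, 0.080, 0.003)
t=0.060: state=(0.915, 0.081, 0.004)
continuing one RK4 step at a time; state shown every 10 steps (Δt=0.2):
t=0.200: state=(0.896, 0.090, 0.014)
t=0.400: state=(0.865, 0.104, 0.031)
t=0.600: state=(0.830, 0.119, 0.051)
t=0.800: state=(0.793, 0.134, 0.072)
t=1.000: state=(0.754, 0.149, 0.097)
t=1.200: state=(0.712, 0.164, 0.124)
t=1.400: state=(0.669, 0.177, 0.154)
t=1.600: state=(0.627, 0.188, 0.185)
t=1.800: state=(0.584, 0.197, 0.219)
t=2.000: state=(0.543, 0.203, 0.253)
t=2.200: state=(0.505, 0.206, 0.289)
t=2.400: state=(0.468, 0.207, 0.325)
t=2.600: state=(0.434, 0.205, 0.361)
t=2.800: state=(0.404, 0.201, 0.396)
t=3.000: state=(0.376, 0.194, 0.430)
t=3.200: state=(0.351, 0.186, 0.463)
t=3.400: state=(0.328, 0.177, 0.494)
t=3.600: state=(0.309, 0.167, 0.524)
t=3.800: state=(0.291, 0.157, 0.552)
t=4.000: state=(0.275, 0.146, 0.578)
t=4.200: state=(0.262, 0.135, 0.603)
t=4.400: state=(0.250, 0.125, 0.625)
t=4.600: state=(0.239, 0.115, 0.646)
t=4.800: state=(0.230, 0.105, 0.665)
t=5.000: state=(0.222, 0.096, 0.683)
t=5.200: state=(0.214, 0.087, 0.698)
t=5.400: state=(0.208, 0.079, 0.713)
t=5.600: state=(0.202, 0.072, 0.726)
t=5.800: state=(0.198, 0.065, 0.738)
t=6.000: state=(0.193, 0.059, 0.748)
t=6.100: state=(0.191, 0.056, 0.753)
largest grid value and its neighbours: I(2.320)=0.20715, I(2.340)=0.20717, I(2.360)=0.20716
parabola through these three points peaks at t≈2.342 with I≈0.20717

max I = 0.207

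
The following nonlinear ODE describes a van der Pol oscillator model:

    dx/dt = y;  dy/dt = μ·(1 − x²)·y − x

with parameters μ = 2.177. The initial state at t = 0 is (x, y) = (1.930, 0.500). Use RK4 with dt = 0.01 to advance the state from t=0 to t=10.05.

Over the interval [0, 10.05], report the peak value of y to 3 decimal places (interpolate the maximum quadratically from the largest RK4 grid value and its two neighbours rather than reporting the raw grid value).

t=0.000: state=(1.930, 0.500)
step 1 (dt=0.01): k1=(0.500, -4.896), k2=(0.476, -4.763), k3=(0.476, -4.767), k4=(0.452, -4.636); state += dt/6·(k1+2k2+2k3+k4)
t=0.010: state=(1.935, 0.452)
t=0.020: state=(1.939, 0.407)
t=0.030: state=(1.943, 0.365)
continuing one RK4 step at a time; state shown every 50 steps (Δt=0.5):
t=0.500: state=(1.898, -0.285)
t=1.000: state=(1.732, -0.367)
t=1.500: state=(1.530, -0.450)
t=2.000: state=(1.270, -0.608)
t=2.500: state=(0.884, -1.009)
t=3.000: state=(0.091, -2.509)
t=3.500: state=(-1.639, -2.706)
t=4.000: state=(-2.011, 0.159)
t=4.500: state=(-1.876, 0.320)
t=5.000: state=(-1.702, 0.379)
t=5.500: state=(-1.492, 0.469)
t=6.000: state=(-1.218, 0.649)
t=6.500: state=(-0.796, 1.135)
t=7.000: state=(0.136, 2.999)
t=7.500: state=(1.823, 1.762)
t=8.000: state=(1.995, -0.221)
t=8.500: state=(1.850, -0.330)
t=9.000: state=(1.670, -0.391)
t=9.500: state=(1.452, -0.490)
t=10.000: state=(1.163, -0.697)
t=10.050: state=(1.127, -0.730)
largest grid value and its neighbours: y(7.210)=4.02813, y(7.220)=4.03362, y(7.230)=4.03210
parabola through these three points peaks at t≈7.223 with y≈4.03390

max y = 4.034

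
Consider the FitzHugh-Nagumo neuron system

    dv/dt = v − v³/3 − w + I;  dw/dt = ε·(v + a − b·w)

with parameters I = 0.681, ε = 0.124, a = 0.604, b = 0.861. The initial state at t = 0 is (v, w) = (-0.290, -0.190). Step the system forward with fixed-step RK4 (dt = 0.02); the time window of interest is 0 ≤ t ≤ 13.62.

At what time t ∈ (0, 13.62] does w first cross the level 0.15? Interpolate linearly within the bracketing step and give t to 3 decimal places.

t = 2.020

t=0.000: state=(-0.290, -0.190)
step 1 (dt=0.02): k1=(0.589, 0.059), k2=(0.594, 0.060), k3=(0.594, 0.060), k4=(0.599, 0.061); state += dt/6·(k1+2k2+2k3+k4)
t=0.020: state=(-0.278, -0.189)
t=0.040: state=(-0.266, -0.188)
t=0.060: state=(-0.254, -0.186)
continuing one RK4 step at a time; state shown every 25 steps (Δt=0.5):
t=0.500: state=(0.078, -0.151)
t=1.000: state=(0.638, -0.086)
t=1.500: state=(1.312, 0.014)
t=2.000: state=(1.748, 0.144)
t=2.020: state=(1.758, 0.150)
next step: t=2.040: state=(1.767, 0.156) — w has crossed 0.15
linear interpolation between t=2.020 (0.14999) and t=2.040 (0.15553) → t≈2.020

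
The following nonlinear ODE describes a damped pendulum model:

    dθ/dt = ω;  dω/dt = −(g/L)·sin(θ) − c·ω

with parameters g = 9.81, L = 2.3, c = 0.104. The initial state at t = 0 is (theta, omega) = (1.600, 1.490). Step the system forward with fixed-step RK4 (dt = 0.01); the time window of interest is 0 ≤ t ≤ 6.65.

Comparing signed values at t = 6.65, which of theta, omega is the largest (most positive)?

largest component: omega

t=0.000: state=(1.600, 1.490)
step 1 (dt=0.01): k1=(1.490, -4.418), k2=(1.468, -4.415), k3=(1.468, -4.415), k4=(1.446, -4.411); state += dt/6·(k1+2k2+2k3+k4)
t=0.010: state=(1.615, 1.446)
t=0.020: state=(1.629, 1.402)
t=0.030: state=(1.643, 1.358)
continuing one RK4 step at a time; state shown every 25 steps (Δt=0.25):
t=0.250: state=(1.837, 0.417)
t=0.500: state=(1.813, -0.607)
t=0.750: state=(1.533, -1.632)
t=1.000: state=(1.002, -2.589)
t=1.250: state=(0.272, -3.143)
t=1.500: state=(-0.505, -2.937)
t=1.750: state=(-1.142, -2.089)
t=2.000: state=(-1.531, -1.013)
t=2.250: state=(-1.649, 0.064)
t=2.500: state=(-1.501, 1.114)
t=2.750: state=(-1.097, 2.097)
t=3.000: state=(-0.476, 2.786)
t=3.250: state=(0.242, 2.835)
t=3.500: state=(0.883, 2.197)
t=3.750: state=(1.311, 1.201)
t=4.000: state=(1.478, 0.132)
t=4.250: state=(1.379, -0.916)
t=4.500: state=(1.027, -1.877)
t=4.750: state=(0.465, -2.543)
t=5.000: state=(-0.195, -2.617)
t=5.250: state=(-0.789, -2.048)
t=5.500: state=(-1.188, -1.110)
t=5.750: state=(-1.336, -0.073)
t=6.000: state=(-1.226, 0.943)
t=6.250: state=(-0.875, 1.837)
t=6.500: state=(-0.336, 2.390)
t=6.650: state=(0.030, 2.450)
compare at T: theta=0.030, omega=2.450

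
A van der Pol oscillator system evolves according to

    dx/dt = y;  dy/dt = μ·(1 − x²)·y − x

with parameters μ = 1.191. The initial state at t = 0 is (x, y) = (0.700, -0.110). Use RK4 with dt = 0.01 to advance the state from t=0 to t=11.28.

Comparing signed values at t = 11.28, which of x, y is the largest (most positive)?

largest component: y

t=0.000: state=(0.700, -0.110)
step 1 (dt=0.01): k1=(-0.110, -0.767), k2=(-0.114, -0.769), k3=(-0.114, -0.769), k4=(-0.118, -0.771); state += dt/6·(k1+2k2+2k3+k4)
t=0.010: state=(0.699, -0.118)
t=0.020: state=(0.698, -0.125)
t=0.030: state=(0.696, -0.133)
continuing one RK4 step at a time; state shown every 50 steps (Δt=0.5):
t=0.500: state=(0.541, -0.545)
t=1.000: state=(0.125, -1.157)
t=1.500: state=(-0.641, -1.851)
t=2.000: state=(-1.473, -1.134)
t=2.500: state=(-1.697, 0.089)
t=3.000: state=(-1.517, 0.562)
t=3.500: state=(-1.156, 0.895)
t=4.000: state=(-0.579, 1.491)
t=4.500: state=(0.444, 2.657)
t=5.000: state=(1.708, 1.660)
t=5.500: state=(1.995, -0.135)
t=6.000: state=(1.810, -0.517)
t=6.500: state=(1.504, -0.710)
t=7.000: state=(1.081, -1.017)
t=7.500: state=(0.422, -1.721)
t=8.000: state=(-0.741, -2.860)
t=8.500: state=(-1.868, -1.084)
t=9.000: state=(-1.982, 0.275)
t=9.500: state=(-1.762, 0.557)
t=10.000: state=(-1.436, 0.754)
t=10.500: state=(-0.982, 1.107)
t=11.000: state=(-0.252, 1.932)
t=11.280: state=(0.390, 2.652)
compare at T: x=0.390, y=2.652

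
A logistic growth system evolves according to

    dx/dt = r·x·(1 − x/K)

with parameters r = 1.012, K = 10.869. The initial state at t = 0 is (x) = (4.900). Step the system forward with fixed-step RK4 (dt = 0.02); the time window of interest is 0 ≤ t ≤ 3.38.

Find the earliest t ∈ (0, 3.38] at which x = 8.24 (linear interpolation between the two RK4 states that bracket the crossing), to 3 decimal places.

t = 1.324

t=0.000: state=(4.900)
step 1 (dt=0.02): k1=(2.723), k2=(2.726), k3=(2.726), k4=(2.728); state += dt/6·(k1+2k2+2k3+k4)
t=0.020: state=(4.955)
t=0.040: state=(5.009)
t=0.060: state=(5.064)
continuing one RK4 step at a time; state shown every 10 steps (Δt=0.2):
t=0.200: state=(5.448)
t=0.400: state=(5.996)
t=0.600: state=(6.533)
t=0.800: state=(7.048)
t=1.000: state=(7.533)
t=1.200: state=(7.982)
t=1.320: state=(8.232)
next step: t=1.340: state=(8.272) — x has crossed 8.24
linear interpolation between t=1.320 (8.23222) and t=1.340 (8.27243) → t≈1.324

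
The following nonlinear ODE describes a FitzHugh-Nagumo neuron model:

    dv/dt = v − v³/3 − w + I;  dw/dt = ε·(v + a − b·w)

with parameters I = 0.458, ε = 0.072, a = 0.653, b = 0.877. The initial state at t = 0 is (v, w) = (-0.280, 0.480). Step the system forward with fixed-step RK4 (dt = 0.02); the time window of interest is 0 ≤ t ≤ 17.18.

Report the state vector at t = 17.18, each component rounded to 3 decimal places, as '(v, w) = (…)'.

(v, w) = (-0.912, -0.281)

t=0.000: state=(-0.280, 0.480)
step 1 (dt=0.02): k1=(-0.295, -0.003), k2=(-0.297, -0.004), k3=(-0.297, -0.004), k4=(-0.300, -0.004); state += dt/6·(k1+2k2+2k3+k4)
t=0.020: state=(-0.286, 0.480)
t=0.040: state=(-0.292, 0.480)
t=0.060: state=(-0.298, 0.480)
continuing one RK4 step at a time; state shown every 50 steps (Δt=1):
t=1.000: state=(-0.729, 0.463)
t=2.000: state=(-1.340, 0.407)
t=3.000: state=(-1.606, 0.322)
t=4.000: state=(-1.623, 0.235)
t=5.000: state=(-1.585, 0.154)
t=6.000: state=(-1.537, 0.081)
t=7.000: state=(-1.487, 0.016)
t=8.000: state=(-1.436, -0.041)
t=9.000: state=(-1.386, -0.091)
t=10.000: state=(-1.335, -0.135)
t=11.000: state=(-1.283, -0.173)
t=12.000: state=(-1.231, -0.204)
t=13.000: state=(-1.177, -0.230)
t=14.000: state=(-1.121, -0.251)
t=15.000: state=(-1.062, -0.266)
t=16.000: state=(-0.998, -0.276)
t=17.000: state=(-0.926, -0.281)
t=17.180: state=(-0.912, -0.281)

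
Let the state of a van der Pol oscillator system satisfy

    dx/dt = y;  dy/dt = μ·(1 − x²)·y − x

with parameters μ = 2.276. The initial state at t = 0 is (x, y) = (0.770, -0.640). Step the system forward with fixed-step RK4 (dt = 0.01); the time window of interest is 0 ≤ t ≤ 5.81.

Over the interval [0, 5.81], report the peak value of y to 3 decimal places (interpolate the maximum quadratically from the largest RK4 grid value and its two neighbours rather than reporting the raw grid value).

max y = 4.156

t=0.000: state=(0.770, -0.640)
step 1 (dt=0.01): k1=(-0.640, -1.363), k2=(-0.647, -1.373), k3=(-0.647, -1.373), k4=(-0.654, -1.384); state += dt/6·(k1+2k2+2k3+k4)
t=0.010: state=(0.764, -0.654)
t=0.020: state=(0.757, -0.668)
t=0.030: state=(0.750, -0.682)
continuing one RK4 step at a time; state shown every 20 steps (Δt=0.2):
t=0.200: state=(0.611, -0.967)
t=0.400: state=(0.371, -1.480)
t=0.600: state=(-0.003, -2.333)
t=0.800: state=(-0.583, -3.447)
t=1.000: state=(-1.304, -3.367)
t=1.200: state=(-1.795, -1.464)
t=1.400: state=(-1.945, -0.234)
t=1.600: state=(-1.944, 0.155)
t=1.800: state=(-1.900, 0.268)
t=2.000: state=(-1.842, 0.310)
t=2.200: state=(-1.777, 0.337)
t=2.400: state=(-1.707, 0.362)
t=2.600: state=(-1.632, 0.390)
t=2.800: state=(-1.551, 0.425)
t=3.000: state=(-1.461, 0.469)
t=3.200: state=(-1.362, 0.527)
t=3.400: state=(-1.249, 0.607)
t=3.600: state=(-1.117, 0.723)
t=3.800: state=(-0.956, 0.903)
t=4.000: state=(-0.748, 1.202)
t=4.200: state=(-0.460, 1.737)
t=4.400: state=(-0.024, 2.706)
t=4.600: state=(0.647, 3.971)
t=4.800: state=(1.446, 3.491)
t=5.000: state=(1.910, 1.207)
t=5.200: state=(2.019, 0.101)
t=5.400: state=(2.004, -0.193)
t=5.600: state=(1.956, -0.271)
t=5.800: state=(1.898, -0.301)
t=5.810: state=(1.895, -0.302)
largest grid value and its neighbours: y(4.660)=4.14897, y(4.670)=4.15560, y(4.680)=4.15449
parabola through these three points peaks at t≈4.674 with y≈4.15610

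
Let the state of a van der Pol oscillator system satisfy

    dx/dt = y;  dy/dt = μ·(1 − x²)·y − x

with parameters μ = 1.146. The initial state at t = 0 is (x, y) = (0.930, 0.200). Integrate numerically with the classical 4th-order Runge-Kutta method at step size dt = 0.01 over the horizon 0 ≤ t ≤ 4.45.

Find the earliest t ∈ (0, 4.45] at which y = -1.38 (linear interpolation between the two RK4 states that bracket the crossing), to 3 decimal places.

t=0.000: state=(0.930, 0.200)
step 1 (dt=0.01): k1=(0.200, -0.899), k2=(0.196, -0.901), k3=(0.195, -0.901), k4=(0.191, -0.903); state += dt/6·(k1+2k2+2k3+k4)
t=0.010: state=(0.932, 0.191)
t=0.020: state=(0.934, 0.182)
t=0.030: state=(0.936, 0.173)
continuing one RK4 step at a time; state shown every 20 steps (Δt=0.2):
t=0.200: state=(0.952, 0.014)
t=0.400: state=(0.935, -0.177)
t=0.600: state=(0.881, -0.371)
t=0.800: state=(0.787, -0.571)
t=1.000: state=(0.651, -0.790)
t=1.200: state=(0.468, -1.046)
t=1.400: state=(0.229, -1.357)
t=1.410: state=(0.215, -1.374)
next step: t=1.420: state=(0.201, -1.391) — y has crossed -1.38
linear interpolation between t=1.410 (-1.37360) and t=1.420 (-1.39084) → t≈1.414

t = 1.414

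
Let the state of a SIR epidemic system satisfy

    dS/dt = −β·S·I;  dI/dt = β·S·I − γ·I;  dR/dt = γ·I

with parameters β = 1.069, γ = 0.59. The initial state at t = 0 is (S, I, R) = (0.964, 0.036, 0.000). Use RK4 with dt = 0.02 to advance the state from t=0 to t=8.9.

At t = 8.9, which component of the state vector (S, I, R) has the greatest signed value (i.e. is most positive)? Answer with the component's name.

t=0.000: state=(0.964, 0.036, 0.000)
step 1 (dt=0.02): k1=(-0.037, 0.016, 0.021), k2=(-0.037, 0.016, 0.021), k3=(-0.037, 0.016, 0.021), k4=(-0.037, 0.016, 0.021); state += dt/6·(k1+2k2+2k3+k4)
t=0.020: state=(0.963, 0.036, 0.000)
t=0.040: state=(0.963, 0.037, 0.001)
t=0.060: state=(0.962, 0.037, 0.001)
continuing one RK4 step at a time; state shown every 25 steps (Δt=0.5):
t=0.500: state=(0.944, 0.045, 0.012)
t=1.000: state=(0.919, 0.055, 0.026)
t=1.500: state=(0.890, 0.066, 0.044)
t=2.000: state=(0.856, 0.078, 0.066)
t=2.500: state=(0.818, 0.091, 0.091)
t=3.000: state=(0.776, 0.104, 0.119)
t=3.500: state=(0.732, 0.116, 0.152)
t=4.000: state=(0.686, 0.126, 0.188)
t=4.500: state=(0.640, 0.134, 0.226)
t=5.000: state=(0.595, 0.139, 0.266)
t=5.500: state=(0.552, 0.140, 0.308)
t=6.000: state=(0.512, 0.139, 0.349)
t=6.500: state=(0.476, 0.135, 0.389)
t=7.000: state=(0.444, 0.128, 0.428)
t=7.500: state=(0.415, 0.120, 0.465)
t=8.000: state=(0.391, 0.111, 0.499)
t=8.500: state=(0.369, 0.101, 0.530)
t=8.900: state=(0.354, 0.093, 0.553)
compare at T: S=0.354, I=0.093, R=0.553

largest component: R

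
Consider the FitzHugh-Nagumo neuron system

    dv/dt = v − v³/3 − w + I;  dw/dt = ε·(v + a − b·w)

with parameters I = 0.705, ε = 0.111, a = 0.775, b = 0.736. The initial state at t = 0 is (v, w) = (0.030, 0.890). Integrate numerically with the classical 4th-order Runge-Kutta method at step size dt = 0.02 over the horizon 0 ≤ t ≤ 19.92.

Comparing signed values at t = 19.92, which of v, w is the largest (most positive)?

t=0.000: state=(0.030, 0.890)
step 1 (dt=0.02): k1=(-0.155, 0.017), k2=(-0.157, 0.016), k3=(-0.157, 0.016), k4=(-0.158, 0.016); state += dt/6·(k1+2k2+2k3+k4)
t=0.020: state=(0.027, 0.890)
t=0.040: state=(0.024, 0.891)
t=0.060: state=(0.020, 0.891)
continuing one RK4 step at a time; state shown every 50 steps (Δt=1):
t=1.000: state=(-0.242, 0.894)
t=2.000: state=(-0.873, 0.850)
t=3.000: state=(-1.525, 0.733)
t=4.000: state=(-1.668, 0.585)
t=5.000: state=(-1.626, 0.446)
t=6.000: state=(-1.553, 0.324)
t=7.000: state=(-1.475, 0.220)
t=8.000: state=(-1.394, 0.132)
t=9.000: state=(-1.311, 0.060)
t=10.000: state=(-1.224, 0.003)
t=11.000: state=(-1.132, -0.040)
t=12.000: state=(-1.030, -0.070)
t=13.000: state=(-0.911, -0.085)
t=14.000: state=(-0.760, -0.085)
t=15.000: state=(-0.538, -0.066)
t=16.000: state=(-0.126, -0.016)
t=17.000: state=(0.793, 0.098)
t=18.000: state=(1.731, 0.317)
t=19.000: state=(1.822, 0.568)
t=19.920: state=(1.744, 0.778)
compare at T: v=1.744, w=0.778

largest component: v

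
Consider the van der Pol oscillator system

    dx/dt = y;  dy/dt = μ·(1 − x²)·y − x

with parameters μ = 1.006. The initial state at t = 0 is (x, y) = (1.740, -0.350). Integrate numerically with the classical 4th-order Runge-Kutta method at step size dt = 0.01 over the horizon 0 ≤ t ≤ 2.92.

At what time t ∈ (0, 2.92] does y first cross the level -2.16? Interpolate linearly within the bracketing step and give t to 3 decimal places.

t=0.000: state=(1.740, -0.350)
step 1 (dt=0.01): k1=(-0.350, -1.026), k2=(-0.355, -1.016), k3=(-0.355, -1.016), k4=(-0.360, -1.006); state += dt/6·(k1+2k2+2k3+k4)
t=0.010: state=(1.736, -0.360)
t=0.020: state=(1.733, -0.370)
t=0.030: state=(1.729, -0.380)
continuing one RK4 step at a time; state shown every 10 steps (Δt=0.1):
t=0.100: state=(1.700, -0.444)
t=0.200: state=(1.652, -0.523)
t=0.300: state=(1.596, -0.594)
t=0.400: state=(1.533, -0.659)
t=0.500: state=(1.464, -0.722)
t=0.600: state=(1.389, -0.786)
t=0.700: state=(1.307, -0.854)
t=0.800: state=(1.218, -0.927)
t=0.900: state=(1.121, -1.008)
t=1.000: state=(1.016, -1.100)
t=1.100: state=(0.901, -1.205)
t=1.200: state=(0.774, -1.327)
t=1.300: state=(0.635, -1.468)
t=1.400: state=(0.480, -1.631)
t=1.500: state=(0.308, -1.816)
t=1.600: state=(0.116, -2.021)
t=1.660: state=(-0.009, -2.150)
next step: t=1.670: state=(-0.031, -2.171) — y has crossed -2.16
linear interpolation between t=1.660 (-2.14972) and t=1.670 (-2.17125) → t≈1.665

t = 1.665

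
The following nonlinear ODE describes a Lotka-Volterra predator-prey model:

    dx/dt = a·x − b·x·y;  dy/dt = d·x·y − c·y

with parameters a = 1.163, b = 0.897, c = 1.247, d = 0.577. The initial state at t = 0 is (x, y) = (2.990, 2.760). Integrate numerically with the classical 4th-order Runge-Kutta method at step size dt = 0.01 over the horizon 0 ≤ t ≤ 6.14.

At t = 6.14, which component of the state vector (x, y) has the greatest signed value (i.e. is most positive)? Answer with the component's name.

largest component: y

t=0.000: state=(2.990, 2.760)
step 1 (dt=0.01): k1=(-3.925, 1.320), k2=(-3.917, 1.292), k3=(-3.917, 1.292), k4=(-3.908, 1.263); state += dt/6·(k1+2k2+2k3+k4)
t=0.010: state=(2.951, 2.773)
t=0.020: state=(2.912, 2.785)
t=0.030: state=(2.873, 2.797)
continuing one RK4 step at a time; state shown every 20 steps (Δt=0.2):
t=0.200: state=(2.261, 2.908)
t=0.400: state=(1.699, 2.843)
t=0.600: state=(1.310, 2.631)
t=0.800: state=(1.057, 2.348)
t=1.000: state=(0.899, 2.047)
t=1.200: state=(0.807, 1.759)
t=1.400: state=(0.760, 1.500)
t=1.600: state=(0.748, 1.275)
t=1.800: state=(0.765, 1.084)
t=2.000: state=(0.806, 0.924)
t=2.200: state=(0.872, 0.793)
t=2.400: state=(0.964, 0.687)
t=2.600: state=(1.084, 0.603)
t=2.800: state=(1.235, 0.537)
t=3.000: state=(1.423, 0.487)
t=3.200: state=(1.650, 0.453)
t=3.400: state=(1.923, 0.434)
t=3.600: state=(2.247, 0.430)
t=3.800: state=(2.622, 0.443)
t=4.000: state=(3.047, 0.479)
t=4.200: state=(3.510, 0.545)
t=4.400: state=(3.980, 0.654)
t=4.600: state=(4.403, 0.828)
t=4.800: state=(4.684, 1.092)
t=5.000: state=(4.707, 1.467)
t=5.200: state=(4.381, 1.938)
t=5.400: state=(3.737, 2.418)
t=5.600: state=(2.952, 2.773)
t=5.800: state=(2.230, 2.910)
t=6.000: state=(1.676, 2.835)
t=6.140: state=(1.393, 2.694)
compare at T: x=1.393, y=2.694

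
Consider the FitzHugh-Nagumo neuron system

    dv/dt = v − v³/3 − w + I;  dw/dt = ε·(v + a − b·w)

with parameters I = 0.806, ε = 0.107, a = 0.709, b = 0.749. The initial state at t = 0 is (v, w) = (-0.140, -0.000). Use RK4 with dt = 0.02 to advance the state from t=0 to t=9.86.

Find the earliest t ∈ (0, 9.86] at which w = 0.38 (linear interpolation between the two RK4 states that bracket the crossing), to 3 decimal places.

t = 2.241

t=0.000: state=(-0.140, -0.000)
step 1 (dt=0.02): k1=(0.667, 0.061), k2=(0.673, 0.062), k3=(0.673, 0.062), k4=(0.679, 0.062); state += dt/6·(k1+2k2+2k3+k4)
t=0.020: state=(-0.127, 0.001)
t=0.040: state=(-0.113, 0.002)
t=0.060: state=(-0.099, 0.004)
continuing one RK4 step at a time; state shown every 25 steps (Δt=0.5):
t=0.500: state=(0.281, 0.040)
t=1.000: state=(0.895, 0.106)
t=1.500: state=(1.510, 0.203)
t=2.000: state=(1.816, 0.321)
t=2.240: state=(1.866, 0.380)
next step: t=2.260: state=(1.868, 0.385) — w has crossed 0.38
linear interpolation between t=2.240 (0.37974) and t=2.260 (0.38464) → t≈2.241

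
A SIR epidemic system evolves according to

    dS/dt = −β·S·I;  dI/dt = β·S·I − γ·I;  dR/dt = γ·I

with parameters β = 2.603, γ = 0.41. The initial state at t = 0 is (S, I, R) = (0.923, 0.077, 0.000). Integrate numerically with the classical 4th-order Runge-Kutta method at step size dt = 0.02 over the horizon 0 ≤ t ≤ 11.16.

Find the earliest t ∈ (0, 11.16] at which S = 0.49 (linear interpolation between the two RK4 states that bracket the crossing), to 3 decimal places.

t=0.000: state=(0.923, 0.077, 0.000)
step 1 (dt=0.02): k1=(-0.185, 0.153, 0.032), k2=(-0.188, 0.156, 0.032), k3=(-0.188, 0.156, 0.032), k4=(-0.192, 0.159, 0.033); state += dt/6·(k1+2k2+2k3+k4)
t=0.020: state=(0.919, 0.080, 0.001)
t=0.040: state=(0.915, 0.083, 0.001)
t=0.060: state=(0.911, 0.087, 0.002)
continuing one RK4 step at a time; state shown every 25 steps (Δt=0.5):
t=0.500: state=(0.781, 0.192, 0.026)
t=1.000: state=(0.543, 0.374, 0.084)
t=1.080: state=(0.500, 0.403, 0.096)
next step: t=1.100: state=(0.490, 0.410, 0.100) — S has crossed 0.49
linear interpolation between t=1.080 (0.50041) and t=1.100 (0.48992) → t≈1.100

t = 1.100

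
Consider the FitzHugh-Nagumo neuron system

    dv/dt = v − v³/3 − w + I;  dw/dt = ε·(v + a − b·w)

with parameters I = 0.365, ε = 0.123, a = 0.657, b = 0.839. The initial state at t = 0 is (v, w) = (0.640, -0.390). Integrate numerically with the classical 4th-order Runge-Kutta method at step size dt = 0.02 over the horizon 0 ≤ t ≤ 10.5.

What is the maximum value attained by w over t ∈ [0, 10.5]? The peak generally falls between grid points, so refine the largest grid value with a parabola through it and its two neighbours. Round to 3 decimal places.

max w = 1.322

t=0.000: state=(0.640, -0.390)
step 1 (dt=0.02): k1=(1.308, 0.200), k2=(1.313, 0.201), k3=(1.313, 0.201), k4=(1.319, 0.203); state += dt/6·(k1+2k2+2k3+k4)
t=0.020: state=(0.666, -0.386)
t=0.040: state=(0.693, -0.382)
t=0.060: state=(0.719, -0.378)
continuing one RK4 step at a time; state shown every 25 steps (Δt=0.5):
t=0.500: state=(1.304, -0.272)
t=1.000: state=(1.731, -0.126)
t=1.500: state=(1.854, 0.028)
t=2.000: state=(1.847, 0.177)
t=2.500: state=(1.803, 0.317)
t=3.000: state=(1.748, 0.447)
t=3.500: state=(1.689, 0.567)
t=4.000: state=(1.629, 0.677)
t=4.500: state=(1.566, 0.778)
t=5.000: state=(1.501, 0.870)
t=5.500: state=(1.434, 0.954)
t=6.000: state=(1.363, 1.029)
t=6.500: state=(1.288, 1.096)
t=7.000: state=(1.207, 1.155)
t=7.500: state=(1.118, 1.206)
t=8.000: state=(1.016, 1.249)
t=8.500: state=(0.897, 1.283)
t=9.000: state=(0.750, 1.307)
t=9.500: state=(0.556, 1.320)
t=10.000: state=(0.277, 1.319)
t=10.500: state=(-0.158, 1.296)
largest grid value and its neighbours: w(9.700)=1.32185, w(9.720)=1.32185, w(9.740)=1.32182
parabola through these three points peaks at t≈9.710 with w≈1.32185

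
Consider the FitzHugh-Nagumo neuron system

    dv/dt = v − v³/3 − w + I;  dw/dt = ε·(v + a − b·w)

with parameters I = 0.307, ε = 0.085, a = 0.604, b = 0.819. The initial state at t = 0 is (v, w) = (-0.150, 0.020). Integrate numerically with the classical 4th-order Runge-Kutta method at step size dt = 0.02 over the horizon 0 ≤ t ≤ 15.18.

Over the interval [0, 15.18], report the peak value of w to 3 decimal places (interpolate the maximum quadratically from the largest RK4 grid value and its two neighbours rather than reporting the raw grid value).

max w = 1.217

t=0.000: state=(-0.150, 0.020)
step 1 (dt=0.02): k1=(0.138, 0.037), k2=(0.139, 0.037), k3=(0.139, 0.037), k4=(0.140, 0.037); state += dt/6·(k1+2k2+2k3+k4)
t=0.020: state=(-0.147, 0.021)
t=0.040: state=(-0.144, 0.021)
t=0.060: state=(-0.142, 0.022)
continuing one RK4 step at a time; state shown every 25 steps (Δt=0.5):
t=0.500: state=(-0.067, 0.040)
t=1.000: state=(0.057, 0.063)
t=1.500: state=(0.243, 0.092)
t=2.000: state=(0.517, 0.130)
t=2.500: state=(0.881, 0.180)
t=3.000: state=(1.253, 0.244)
t=3.500: state=(1.508, 0.319)
t=4.000: state=(1.619, 0.399)
t=4.500: state=(1.642, 0.479)
t=5.000: state=(1.625, 0.556)
t=5.500: state=(1.592, 0.629)
t=6.000: state=(1.552, 0.699)
t=6.500: state=(1.507, 0.764)
t=7.000: state=(1.460, 0.825)
t=7.500: state=(1.411, 0.882)
t=8.000: state=(1.360, 0.935)
t=8.500: state=(1.305, 0.984)
t=9.000: state=(1.247, 1.029)
t=9.500: state=(1.184, 1.070)
t=10.000: state=(1.114, 1.106)
t=10.500: state=(1.037, 1.139)
t=11.000: state=(0.947, 1.166)
t=11.500: state=(0.839, 1.189)
t=12.000: state=(0.702, 1.206)
t=12.500: state=(0.518, 1.215)
t=13.000: state=(0.248, 1.215)
t=13.500: state=(-0.177, 1.201)
t=14.000: state=(-0.831, 1.165)
t=14.500: state=(-1.533, 1.100)
t=15.000: state=(-1.888, 1.015)
t=15.180: state=(-1.936, 0.982)
largest grid value and its neighbours: w(12.740)=1.21688, w(12.760)=1.21689, w(12.780)=1.21688
parabola through these three points peaks at t≈12.759 with w≈1.21689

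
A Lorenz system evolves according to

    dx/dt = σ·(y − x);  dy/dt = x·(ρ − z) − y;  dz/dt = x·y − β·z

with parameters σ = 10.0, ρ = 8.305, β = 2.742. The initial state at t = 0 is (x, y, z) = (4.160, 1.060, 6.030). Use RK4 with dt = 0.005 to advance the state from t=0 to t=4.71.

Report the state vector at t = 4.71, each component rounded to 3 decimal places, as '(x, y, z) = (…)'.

t=0.000: state=(4.160, 1.060, 6.030)
step 1 (dt=0.005): k1=(-31.000, 8.404, -12.125), k2=(-30.015, 8.330, -12.038), k3=(-30.041, 8.335, -12.037), k4=(-29.081, 8.262, -11.952); state += dt/6·(k1+2k2+2k3+k4)
t=0.005: state=(4.010, 1.102, 5.970)
t=0.010: state=(3.869, 1.143, 5.910)
t=0.015: state=(3.737, 1.183, 5.852)
continuing one RK4 step at a time; state shown every 40 steps (Δt=0.2):
t=0.200: state=(2.277, 2.437, 4.203)
t=0.400: state=(3.357, 4.191, 3.867)
t=0.600: state=(5.283, 6.206, 5.906)
t=0.800: state=(6.045, 5.718, 9.092)
t=1.000: state=(4.532, 3.670, 8.991)
t=1.200: state=(3.397, 3.163, 7.116)
t=1.400: state=(3.484, 3.760, 5.886)
t=1.600: state=(4.319, 4.818, 6.014)
t=1.800: state=(5.141, 5.367, 7.343)
t=2.000: state=(5.031, 4.730, 8.298)
t=2.200: state=(4.311, 3.989, 7.859)
t=2.400: state=(3.956, 3.935, 6.985)
t=2.600: state=(4.167, 4.371, 6.615)
t=2.800: state=(4.616, 4.816, 6.976)
t=3.000: state=(4.818, 4.802, 7.591)
t=3.200: state=(4.599, 4.433, 7.738)
t=3.400: state=(4.307, 4.209, 7.393)
t=3.600: state=(4.257, 4.302, 7.049)
t=3.800: state=(4.431, 4.540, 7.036)
t=4.000: state=(4.607, 4.658, 7.295)
t=4.200: state=(4.604, 4.556, 7.500)
t=4.400: state=(4.467, 4.396, 7.450)
t=4.600: state=(4.374, 4.358, 7.265)
t=4.710: state=(4.377, 4.397, 7.190)

(x, y, z) = (4.377, 4.397, 7.190)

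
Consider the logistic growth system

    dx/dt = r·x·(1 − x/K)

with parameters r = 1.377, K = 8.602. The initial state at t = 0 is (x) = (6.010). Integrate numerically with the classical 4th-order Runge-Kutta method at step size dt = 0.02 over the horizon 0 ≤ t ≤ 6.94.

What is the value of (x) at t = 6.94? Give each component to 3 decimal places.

t=0.000: state=(6.010)
step 1 (dt=0.02): k1=(2.494), k2=(2.480), k3=(2.480), k4=(2.466); state += dt/6·(k1+2k2+2k3+k4)
t=0.020: state=(6.060)
t=0.040: state=(6.109)
t=0.060: state=(6.157)
continuing one RK4 step at a time; state shown every 25 steps (Δt=0.5):
t=0.500: state=(7.070)
t=1.000: state=(7.758)
t=1.500: state=(8.156)
t=2.000: state=(8.372)
t=2.500: state=(8.485)
t=3.000: state=(8.543)
t=3.500: state=(8.572)
t=4.000: state=(8.587)
t=4.500: state=(8.594)
t=5.000: state=(8.598)
t=5.500: state=(8.600)
t=6.000: state=(8.601)
t=6.500: state=(8.602)
t=6.940: state=(8.602)

(x) = (8.602)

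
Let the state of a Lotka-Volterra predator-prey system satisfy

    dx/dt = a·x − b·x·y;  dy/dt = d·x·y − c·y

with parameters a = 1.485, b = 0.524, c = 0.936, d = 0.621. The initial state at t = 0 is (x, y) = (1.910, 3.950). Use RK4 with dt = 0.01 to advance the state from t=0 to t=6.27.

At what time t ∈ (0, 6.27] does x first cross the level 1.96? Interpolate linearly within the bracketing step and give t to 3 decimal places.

t=0.000: state=(1.910, 3.950)
step 1 (dt=0.01): k1=(-1.117, 0.988), k2=(-1.119, 0.975), k3=(-1.119, 0.975), k4=(-1.120, 0.963); state += dt/6·(k1+2k2+2k3+k4)
t=0.010: state=(1.899, 3.960)
t=0.020: state=(1.888, 3.969)
t=0.030: state=(1.876, 3.979)
continuing one RK4 step at a time; state shown every 25 steps (Δt=0.25):
t=0.250: state=(1.630, 4.114)
t=0.500: state=(1.376, 4.109)
t=0.750: state=(1.174, 3.960)
t=1.000: state=(1.029, 3.716)
t=1.250: state=(0.934, 3.423)
t=1.500: state=(0.882, 3.117)
t=1.750: state=(0.867, 2.824)
t=2.000: state=(0.883, 2.559)
t=2.250: state=(0.930, 2.330)
t=2.500: state=(1.006, 2.142)
t=2.750: state=(1.113, 1.998)
t=3.000: state=(1.250, 1.898)
t=3.250: state=(1.419, 1.847)
t=3.500: state=(1.615, 1.850)
t=3.750: state=(1.831, 1.912)
t=3.890: state=(1.955, 1.978)
next step: t=3.900: state=(1.964, 1.983) — x has crossed 1.96
linear interpolation between t=3.890 (1.95500) and t=3.900 (1.96377) → t≈3.896

t = 3.896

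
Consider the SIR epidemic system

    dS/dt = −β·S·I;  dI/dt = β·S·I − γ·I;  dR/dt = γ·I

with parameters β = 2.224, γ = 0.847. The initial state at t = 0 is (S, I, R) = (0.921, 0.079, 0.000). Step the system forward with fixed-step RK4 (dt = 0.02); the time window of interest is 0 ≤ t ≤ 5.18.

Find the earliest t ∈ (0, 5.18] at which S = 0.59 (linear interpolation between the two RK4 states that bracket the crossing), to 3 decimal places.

t = 1.275

t=0.000: state=(0.921, 0.079, 0.000)
step 1 (dt=0.02): k1=(-0.162, 0.095, 0.067), k2=(-0.163, 0.096, 0.068), k3=(-0.163, 0.096, 0.068), k4=(-0.165, 0.097, 0.069); state += dt/6·(k1+2k2+2k3+k4)
t=0.020: state=(0.918, 0.081, 0.001)
t=0.040: state=(0.914, 0.083, 0.003)
t=0.060: state=(0.911, 0.085, 0.004)
continuing one RK4 step at a time; state shown every 10 steps (Δt=0.2):
t=0.200: state=(0.885, 0.100, 0.015)
t=0.400: state=(0.842, 0.124, 0.034)
t=0.600: state=(0.793, 0.150, 0.057)
t=0.800: state=(0.737, 0.178, 0.085)
t=1.000: state=(0.677, 0.206, 0.117)
t=1.200: state=(0.614, 0.232, 0.155)
t=1.260: state=(0.595, 0.239, 0.167)
next step: t=1.280: state=(0.588, 0.241, 0.171) — S has crossed 0.59
linear interpolation between t=1.260 (0.59479) and t=1.280 (0.58848) → t≈1.275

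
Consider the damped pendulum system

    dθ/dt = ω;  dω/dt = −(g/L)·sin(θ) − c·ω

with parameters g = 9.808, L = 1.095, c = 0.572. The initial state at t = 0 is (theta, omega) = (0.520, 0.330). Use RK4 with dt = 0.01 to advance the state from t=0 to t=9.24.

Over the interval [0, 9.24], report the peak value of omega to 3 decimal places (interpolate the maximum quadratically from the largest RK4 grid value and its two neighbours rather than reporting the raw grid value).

max omega = 1.007

t=0.000: state=(0.520, 0.330)
step 1 (dt=0.01): k1=(0.330, -4.639), k2=(0.307, -4.639), k3=(0.307, -4.638), k4=(0.284, -4.637); state += dt/6·(k1+2k2+2k3+k4)
t=0.010: state=(0.523, 0.284)
t=0.020: state=(0.526, 0.237)
t=0.030: state=(0.528, 0.191)
continuing one RK4 step at a time; state shown every 50 steps (Δt=0.5):
t=0.500: state=(0.191, -1.327)
t=1.000: state=(-0.356, -0.487)
t=1.500: state=(-0.203, 0.916)
t=2.000: state=(0.234, 0.517)
t=2.500: state=(0.189, -0.608)
t=3.000: state=(-0.147, -0.482)
t=3.500: state=(-0.163, 0.385)
t=4.000: state=(0.086, 0.420)
t=4.500: state=(0.135, -0.228)
t=5.000: state=(-0.045, -0.348)
t=5.500: state=(-0.108, 0.122)
t=6.000: state=(0.019, 0.279)
t=6.500: state=(0.084, -0.052)
t=7.000: state=(-0.002, -0.217)
t=7.500: state=(-0.063, 0.008)
t=8.000: state=(-0.007, 0.164)
t=8.500: state=(0.047, 0.017)
t=9.000: state=(0.012, -0.121)
t=9.240: state=(-0.016, -0.100)
largest grid value and its neighbours: omega(1.630)=1.00617, omega(1.640)=1.00679, omega(1.650)=1.00650
parabola through these three points peaks at t≈1.642 with omega≈1.00680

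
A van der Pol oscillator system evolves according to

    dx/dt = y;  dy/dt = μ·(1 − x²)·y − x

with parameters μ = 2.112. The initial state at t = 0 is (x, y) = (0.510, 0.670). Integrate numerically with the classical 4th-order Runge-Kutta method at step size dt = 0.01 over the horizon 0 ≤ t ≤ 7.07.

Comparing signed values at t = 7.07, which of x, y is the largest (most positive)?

t=0.000: state=(0.510, 0.670)
step 1 (dt=0.01): k1=(0.670, 0.537), k2=(0.673, 0.533), k3=(0.673, 0.533), k4=(0.675, 0.529); state += dt/6·(k1+2k2+2k3+k4)
t=0.010: state=(0.517, 0.675)
t=0.020: state=(0.524, 0.681)
t=0.030: state=(0.530, 0.686)
continuing one RK4 step at a time; state shown every 25 steps (Δt=0.25):
t=0.250: state=(0.691, 0.764)
t=0.500: state=(0.880, 0.719)
t=0.750: state=(1.036, 0.504)
t=1.000: state=(1.125, 0.201)
t=1.250: state=(1.138, -0.091)
t=1.500: state=(1.083, -0.343)
t=1.750: state=(0.967, -0.588)
t=2.000: state=(0.784, -0.897)
t=2.250: state=(0.502, -1.406)
t=2.500: state=(0.044, -2.357)
t=2.750: state=(-0.711, -3.623)
t=3.000: state=(-1.572, -2.670)
t=3.250: state=(-1.946, -0.553)
t=3.500: state=(-1.978, 0.133)
t=3.750: state=(-1.921, 0.286)
t=4.000: state=(-1.843, 0.335)
t=4.250: state=(-1.755, 0.369)
t=4.500: state=(-1.658, 0.405)
t=4.750: state=(-1.552, 0.451)
t=5.000: state=(-1.431, 0.513)
t=5.250: state=(-1.293, 0.603)
t=5.500: state=(-1.126, 0.743)
t=5.750: state=(-0.913, 0.979)
t=6.000: state=(-0.619, 1.425)
t=6.250: state=(-0.163, 2.327)
t=6.500: state=(0.594, 3.729)
t=6.750: state=(1.527, 3.071)
t=7.000: state=(1.970, 0.681)
t=7.070: state=(2.005, 0.327)
compare at T: x=2.005, y=0.327

largest component: x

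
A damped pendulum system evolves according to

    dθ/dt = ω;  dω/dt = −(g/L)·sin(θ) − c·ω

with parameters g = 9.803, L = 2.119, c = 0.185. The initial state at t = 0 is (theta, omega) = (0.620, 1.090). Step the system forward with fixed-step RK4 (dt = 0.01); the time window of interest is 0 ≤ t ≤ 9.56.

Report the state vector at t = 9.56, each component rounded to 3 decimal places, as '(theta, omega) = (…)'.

(theta, omega) = (0.292, -0.398)

t=0.000: state=(0.620, 1.090)
step 1 (dt=0.01): k1=(1.090, -2.890), k2=(1.076, -2.907), k3=(1.075, -2.907), k4=(1.061, -2.925); state += dt/6·(k1+2k2+2k3+k4)
t=0.010: state=(0.631, 1.061)
t=0.020: state=(0.641, 1.032)
t=0.030: state=(0.651, 1.002)
continuing one RK4 step at a time; state shown every 50 steps (Δt=0.5):
t=0.500: state=(0.764, -0.529)
t=1.000: state=(0.190, -1.557)
t=1.500: state=(-0.516, -1.005)
t=2.000: state=(-0.668, 0.425)
t=2.500: state=(-0.176, 1.353)
t=3.000: state=(0.443, 0.891)
t=3.500: state=(0.580, -0.370)
t=4.000: state=(0.149, -1.182)
t=4.500: state=(-0.389, -0.769)
t=5.000: state=(-0.501, 0.343)
t=5.500: state=(-0.118, 1.036)
t=6.000: state=(0.347, 0.650)
t=6.500: state=(0.431, -0.331)
t=7.000: state=(0.086, -0.909)
t=7.500: state=(-0.313, -0.538)
t=8.000: state=(-0.368, 0.324)
t=8.500: state=(-0.056, 0.797)
t=9.000: state=(0.284, 0.438)
t=9.500: state=(0.313, -0.319)
t=9.560: state=(0.292, -0.398)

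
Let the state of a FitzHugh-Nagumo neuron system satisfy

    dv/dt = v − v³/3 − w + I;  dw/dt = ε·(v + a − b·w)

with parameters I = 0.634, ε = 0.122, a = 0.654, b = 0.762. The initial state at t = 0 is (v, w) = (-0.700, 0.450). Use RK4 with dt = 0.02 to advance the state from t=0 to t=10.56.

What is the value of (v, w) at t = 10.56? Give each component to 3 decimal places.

t=0.000: state=(-0.700, 0.450)
step 1 (dt=0.02): k1=(-0.402, -0.047), k2=(-0.403, -0.048), k3=(-0.403, -0.048), k4=(-0.405, -0.048); state += dt/6·(k1+2k2+2k3+k4)
t=0.020: state=(-0.708, 0.449)
t=0.040: state=(-0.716, 0.448)
t=0.060: state=(-0.724, 0.447)
continuing one RK4 step at a time; state shown every 25 steps (Δt=0.5):
t=0.500: state=(-0.915, 0.420)
t=1.000: state=(-1.130, 0.379)
t=1.500: state=(-1.296, 0.328)
t=2.000: state=(-1.394, 0.272)
t=2.500: state=(-1.432, 0.214)
t=3.000: state=(-1.433, 0.158)
t=3.500: state=(-1.412, 0.105)
t=4.000: state=(-1.379, 0.056)
t=4.500: state=(-1.340, 0.011)
t=5.000: state=(-1.295, -0.029)
t=5.500: state=(-1.248, -0.064)
t=6.000: state=(-1.197, -0.095)
t=6.500: state=(-1.143, -0.122)
t=7.000: state=(-1.086, -0.144)
t=7.500: state=(-1.024, -0.161)
t=8.000: state=(-0.956, -0.174)
t=8.500: state=(-0.880, -0.182)
t=9.000: state=(-0.792, -0.184)
t=9.500: state=(-0.686, -0.181)
t=10.000: state=(-0.550, -0.171)
t=10.500: state=(-0.367, -0.152)
t=10.560: state=(-0.340, -0.149)

(v, w) = (-0.340, -0.149)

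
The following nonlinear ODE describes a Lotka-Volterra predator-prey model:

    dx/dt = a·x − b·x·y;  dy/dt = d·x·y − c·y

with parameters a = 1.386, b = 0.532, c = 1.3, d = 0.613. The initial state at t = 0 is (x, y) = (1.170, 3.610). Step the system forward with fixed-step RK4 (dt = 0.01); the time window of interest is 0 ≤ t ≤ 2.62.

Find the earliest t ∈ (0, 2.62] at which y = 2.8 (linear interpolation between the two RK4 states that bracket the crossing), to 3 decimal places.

t=0.000: state=(1.170, 3.610)
step 1 (dt=0.01): k1=(-0.625, -2.104), k2=(-0.617, -2.105), k3=(-0.617, -2.105), k4=(-0.609, -2.105); state += dt/6·(k1+2k2+2k3+k4)
t=0.010: state=(1.164, 3.589)
t=0.020: state=(1.158, 3.568)
t=0.030: state=(1.152, 3.547)
continuing one RK4 step at a time; state shown every 10 steps (Δt=0.1):
t=0.100: state=(1.115, 3.400)
t=0.200: state=(1.075, 3.192)
t=0.300: state=(1.048, 2.991)
t=0.390: state=(1.033, 2.818)
next step: t=0.400: state=(1.032, 2.799) — y has crossed 2.8
linear interpolation between t=0.390 (2.81819) and t=0.400 (2.79944) → t≈0.400

t = 0.400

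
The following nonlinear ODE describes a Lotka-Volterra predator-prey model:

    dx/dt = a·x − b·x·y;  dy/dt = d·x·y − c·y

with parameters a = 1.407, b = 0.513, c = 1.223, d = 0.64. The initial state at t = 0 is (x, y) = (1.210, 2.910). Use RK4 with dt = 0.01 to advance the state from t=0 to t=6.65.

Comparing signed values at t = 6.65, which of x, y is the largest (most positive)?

largest component: x

t=0.000: state=(1.210, 2.910)
step 1 (dt=0.01): k1=(-0.104, -1.305), k2=(-0.100, -1.303), k3=(-0.100, -1.303), k4=(-0.096, -1.301); state += dt/6·(k1+2k2+2k3+k4)
t=0.010: state=(1.209, 2.897)
t=0.020: state=(1.208, 2.884)
t=0.030: state=(1.207, 2.871)
continuing one RK4 step at a time; state shown every 25 steps (Δt=0.25):
t=0.250: state=(1.209, 2.599)
t=0.500: state=(1.253, 2.330)
t=0.750: state=(1.341, 2.111)
t=1.000: state=(1.470, 1.946)
t=1.250: state=(1.641, 1.837)
t=1.500: state=(1.850, 1.788)
t=1.750: state=(2.090, 1.805)
t=2.000: state=(2.346, 1.895)
t=2.250: state=(2.588, 2.073)
t=2.500: state=(2.774, 2.347)
t=2.750: state=(2.853, 2.716)
t=3.000: state=(2.785, 3.147)
t=3.250: state=(2.573, 3.565)
t=3.500: state=(2.267, 3.870)
t=3.750: state=(1.942, 3.991)
t=4.000: state=(1.659, 3.918)
t=4.250: state=(1.446, 3.696)
t=4.500: state=(1.304, 3.389)
t=4.750: state=(1.226, 3.054)
t=5.000: state=(1.203, 2.730)
t=5.250: state=(1.228, 2.441)
t=5.500: state=(1.297, 2.200)
t=5.750: state=(1.409, 2.011)
t=6.000: state=(1.562, 1.877)
t=6.250: state=(1.754, 1.802)
t=6.500: state=(1.982, 1.789)
t=6.650: state=(2.132, 1.814)
compare at T: x=2.132, y=1.814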